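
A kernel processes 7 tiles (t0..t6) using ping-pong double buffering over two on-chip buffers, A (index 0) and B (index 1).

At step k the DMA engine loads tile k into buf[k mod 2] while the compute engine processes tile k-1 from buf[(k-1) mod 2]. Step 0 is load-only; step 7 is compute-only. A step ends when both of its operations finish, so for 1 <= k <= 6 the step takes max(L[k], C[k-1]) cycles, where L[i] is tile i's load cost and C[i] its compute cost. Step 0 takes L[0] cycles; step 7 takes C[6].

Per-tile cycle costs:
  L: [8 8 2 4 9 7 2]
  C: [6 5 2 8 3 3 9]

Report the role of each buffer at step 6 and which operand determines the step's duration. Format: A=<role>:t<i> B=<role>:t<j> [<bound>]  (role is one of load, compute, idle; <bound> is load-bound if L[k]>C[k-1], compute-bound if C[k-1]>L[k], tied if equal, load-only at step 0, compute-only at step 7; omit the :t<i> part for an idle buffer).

  0. 8=8c; end=8; A:t0 B:-
  1. max(8,6)=8c; end=16; A:t0 B:t1
  2. max(2,5)=5c; end=21; A:t2 B:t1
  3. max(4,2)=4c; end=25; A:t2 B:t3
  4. max(9,8)=9c; end=34; A:t4 B:t3
  5. max(7,3)=7c; end=41; A:t4 B:t5
  6. max(2,3)=3c; end=44; A:t6 B:t5
  7. 9=9c; end=53; A:t6 B:t5

step 6: A=load:t6 B=compute:t5 [compute-bound]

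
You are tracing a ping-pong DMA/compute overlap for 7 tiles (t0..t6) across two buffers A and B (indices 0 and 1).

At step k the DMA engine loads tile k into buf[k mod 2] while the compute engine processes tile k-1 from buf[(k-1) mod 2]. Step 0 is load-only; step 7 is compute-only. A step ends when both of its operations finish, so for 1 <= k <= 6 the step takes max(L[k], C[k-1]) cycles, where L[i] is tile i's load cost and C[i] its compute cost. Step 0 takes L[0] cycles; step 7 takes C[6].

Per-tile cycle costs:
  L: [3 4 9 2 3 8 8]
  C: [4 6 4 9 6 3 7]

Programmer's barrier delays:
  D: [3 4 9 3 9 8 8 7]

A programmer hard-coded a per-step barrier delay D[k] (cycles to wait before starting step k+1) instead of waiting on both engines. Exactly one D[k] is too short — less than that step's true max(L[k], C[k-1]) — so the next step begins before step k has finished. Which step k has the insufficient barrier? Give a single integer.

step 0: need L[0]=3 = 3; D[0]=3 ok
step 1: need max(L[1]=4,C[0]=4) = 4; D[1]=4 ok
step 2: need max(L[2]=9,C[1]=6) = 9; D[2]=9 ok
step 3: need max(L[3]=2,C[2]=4) = 4; D[3]=3 SHORT
step 4: need max(L[4]=3,C[3]=9) = 9; D[4]=9 ok
step 5: need max(L[5]=8,C[4]=6) = 8; D[5]=8 ok
step 6: need max(L[6]=8,C[5]=3) = 8; D[6]=8 ok
step 7: need C[6]=7 = 7; D[7]=7 ok

hazard at step 3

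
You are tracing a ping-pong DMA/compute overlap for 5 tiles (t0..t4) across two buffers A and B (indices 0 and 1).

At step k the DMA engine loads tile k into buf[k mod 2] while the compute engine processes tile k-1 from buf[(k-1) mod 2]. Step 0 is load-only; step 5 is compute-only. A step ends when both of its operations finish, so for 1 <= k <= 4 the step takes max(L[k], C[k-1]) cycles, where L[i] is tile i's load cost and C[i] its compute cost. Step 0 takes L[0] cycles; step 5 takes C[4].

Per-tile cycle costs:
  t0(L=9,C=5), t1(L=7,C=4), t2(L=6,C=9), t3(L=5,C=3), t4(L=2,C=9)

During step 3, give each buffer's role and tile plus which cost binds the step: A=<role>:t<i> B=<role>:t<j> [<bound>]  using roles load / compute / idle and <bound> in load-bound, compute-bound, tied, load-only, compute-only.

step 3: A=compute:t2 B=load:t3 [compute-bound]

k=0 load=t0/9c comp=- wait=9 total=9
k=1 load=t1/7c comp=t0/5c wait=7 total=16
k=2 load=t2/6c comp=t1/4c wait=6 total=22
k=3 load=t3/5c comp=t2/9c wait=9 total=31
k=4 load=t4/2c comp=t3/3c wait=3 total=34
k=5 load=- comp=t4/9c wait=9 total=43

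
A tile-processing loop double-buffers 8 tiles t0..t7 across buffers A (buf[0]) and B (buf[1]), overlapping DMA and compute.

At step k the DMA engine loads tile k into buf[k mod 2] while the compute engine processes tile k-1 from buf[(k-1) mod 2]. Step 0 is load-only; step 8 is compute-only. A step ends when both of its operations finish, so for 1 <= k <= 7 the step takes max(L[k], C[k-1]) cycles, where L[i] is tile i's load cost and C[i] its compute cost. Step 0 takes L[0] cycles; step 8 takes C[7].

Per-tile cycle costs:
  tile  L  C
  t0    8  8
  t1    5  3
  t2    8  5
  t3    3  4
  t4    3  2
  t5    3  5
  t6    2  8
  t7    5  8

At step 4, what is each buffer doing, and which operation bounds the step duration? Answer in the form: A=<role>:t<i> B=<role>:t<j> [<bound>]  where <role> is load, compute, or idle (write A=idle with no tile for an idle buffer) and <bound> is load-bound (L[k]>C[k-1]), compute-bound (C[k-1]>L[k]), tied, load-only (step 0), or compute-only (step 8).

[0] DMA t0→A (8c) ∥ CU idle ⇒ 8c, clock 8
[1] DMA t1→B (5c) ∥ CU A:t0 (8c) ⇒ 8c, clock 16
[2] DMA t2→A (8c) ∥ CU B:t1 (3c) ⇒ 8c, clock 24
[3] DMA t3→B (3c) ∥ CU A:t2 (5c) ⇒ 5c, clock 29
[4] DMA t4→A (3c) ∥ CU B:t3 (4c) ⇒ 4c, clock 33
[5] DMA t5→B (3c) ∥ CU A:t4 (2c) ⇒ 3c, clock 36
[6] DMA t6→A (2c) ∥ CU B:t5 (5c) ⇒ 5c, clock 41
[7] DMA t7→B (5c) ∥ CU A:t6 (8c) ⇒ 8c, clock 49
[8] DMA idle ∥ CU B:t7 (8c) ⇒ 8c, clock 57

step 4: A=load:t4 B=compute:t3 [compute-bound]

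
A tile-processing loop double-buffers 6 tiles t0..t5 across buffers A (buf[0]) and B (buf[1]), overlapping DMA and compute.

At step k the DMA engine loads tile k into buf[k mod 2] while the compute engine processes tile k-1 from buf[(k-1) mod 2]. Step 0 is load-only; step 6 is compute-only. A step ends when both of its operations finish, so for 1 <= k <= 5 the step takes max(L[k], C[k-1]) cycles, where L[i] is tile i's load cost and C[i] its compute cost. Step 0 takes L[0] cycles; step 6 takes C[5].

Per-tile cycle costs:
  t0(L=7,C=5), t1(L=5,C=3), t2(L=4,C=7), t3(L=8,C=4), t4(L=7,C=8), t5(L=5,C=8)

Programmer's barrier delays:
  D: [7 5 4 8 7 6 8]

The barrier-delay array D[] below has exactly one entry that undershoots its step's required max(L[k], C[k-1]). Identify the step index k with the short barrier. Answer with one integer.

k=0 barrier L[0]=7→7c, D[0]=7 ok
k=1 barrier max(L[1]=5,C[0]=5)→5c, D[1]=5 ok
k=2 barrier max(L[2]=4,C[1]=3)→4c, D[2]=4 ok
k=3 barrier max(L[3]=8,C[2]=7)→8c, D[3]=8 ok
k=4 barrier max(L[4]=7,C[3]=4)→7c, D[4]=7 ok
k=5 barrier max(L[5]=5,C[4]=8)→8c, D[5]=6 SHORT
k=6 barrier C[5]=8→8c, D[6]=8 ok

hazard at step 5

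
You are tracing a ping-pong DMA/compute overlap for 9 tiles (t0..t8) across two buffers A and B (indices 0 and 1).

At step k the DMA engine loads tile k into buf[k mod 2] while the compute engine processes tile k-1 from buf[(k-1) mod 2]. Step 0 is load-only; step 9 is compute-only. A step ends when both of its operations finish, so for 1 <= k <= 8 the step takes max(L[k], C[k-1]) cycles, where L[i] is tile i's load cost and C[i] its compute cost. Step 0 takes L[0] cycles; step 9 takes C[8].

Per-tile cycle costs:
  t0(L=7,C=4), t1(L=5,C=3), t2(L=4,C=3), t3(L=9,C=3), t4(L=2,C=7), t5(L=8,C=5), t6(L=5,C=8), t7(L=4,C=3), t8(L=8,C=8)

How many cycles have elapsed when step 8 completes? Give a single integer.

end_cycle[8] = 57

step 0: L[0]=7 → dur=7, Σ=7 | A=load:t0 B=idle [load-only]
step 1: L[1]=5 C[0]=4 → dur=5, Σ=12 | A=compute:t0 B=load:t1 [load-bound]
step 2: L[2]=4 C[1]=3 → dur=4, Σ=16 | A=load:t2 B=compute:t1 [load-bound]
step 3: L[3]=9 C[2]=3 → dur=9, Σ=25 | A=compute:t2 B=load:t3 [load-bound]
step 4: L[4]=2 C[3]=3 → dur=3, Σ=28 | A=load:t4 B=compute:t3 [compute-bound]
step 5: L[5]=8 C[4]=7 → dur=8, Σ=36 | A=compute:t4 B=load:t5 [load-bound]
step 6: L[6]=5 C[5]=5 → dur=5, Σ=41 | A=load:t6 B=compute:t5 [tied]
step 7: L[7]=4 C[6]=8 → dur=8, Σ=49 | A=compute:t6 B=load:t7 [compute-bound]
step 8: L[8]=8 C[7]=3 → dur=8, Σ=57 | A=load:t8 B=compute:t7 [load-bound]
step 9: C[8]=8 → dur=8, Σ=65 | A=compute:t8 B=idle [compute-only]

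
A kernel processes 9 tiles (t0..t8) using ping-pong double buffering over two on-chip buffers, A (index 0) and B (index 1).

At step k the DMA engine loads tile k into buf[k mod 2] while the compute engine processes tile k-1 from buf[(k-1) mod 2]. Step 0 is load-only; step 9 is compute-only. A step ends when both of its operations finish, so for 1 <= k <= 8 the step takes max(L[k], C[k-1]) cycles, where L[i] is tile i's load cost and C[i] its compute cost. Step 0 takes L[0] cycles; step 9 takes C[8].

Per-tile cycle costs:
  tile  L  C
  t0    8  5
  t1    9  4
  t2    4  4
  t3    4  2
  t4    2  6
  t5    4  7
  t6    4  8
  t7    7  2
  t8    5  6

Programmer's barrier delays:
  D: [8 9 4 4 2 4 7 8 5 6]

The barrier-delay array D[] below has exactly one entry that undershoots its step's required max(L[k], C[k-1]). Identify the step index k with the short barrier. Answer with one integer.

hazard at step 5

k=0 barrier L[0]=8→8c, D[0]=8 ok
k=1 barrier max(L[1]=9,C[0]=5)→9c, D[1]=9 ok
k=2 barrier max(L[2]=4,C[1]=4)→4c, D[2]=4 ok
k=3 barrier max(L[3]=4,C[2]=4)→4c, D[3]=4 ok
k=4 barrier max(L[4]=2,C[3]=2)→2c, D[4]=2 ok
k=5 barrier max(L[5]=4,C[4]=6)→6c, D[5]=4 SHORT
k=6 barrier max(L[6]=4,C[5]=7)→7c, D[6]=7 ok
k=7 barrier max(L[7]=7,C[6]=8)→8c, D[7]=8 ok
k=8 barrier max(L[8]=5,C[7]=2)→5c, D[8]=5 ok
k=9 barrier C[8]=6→6c, D[9]=6 ok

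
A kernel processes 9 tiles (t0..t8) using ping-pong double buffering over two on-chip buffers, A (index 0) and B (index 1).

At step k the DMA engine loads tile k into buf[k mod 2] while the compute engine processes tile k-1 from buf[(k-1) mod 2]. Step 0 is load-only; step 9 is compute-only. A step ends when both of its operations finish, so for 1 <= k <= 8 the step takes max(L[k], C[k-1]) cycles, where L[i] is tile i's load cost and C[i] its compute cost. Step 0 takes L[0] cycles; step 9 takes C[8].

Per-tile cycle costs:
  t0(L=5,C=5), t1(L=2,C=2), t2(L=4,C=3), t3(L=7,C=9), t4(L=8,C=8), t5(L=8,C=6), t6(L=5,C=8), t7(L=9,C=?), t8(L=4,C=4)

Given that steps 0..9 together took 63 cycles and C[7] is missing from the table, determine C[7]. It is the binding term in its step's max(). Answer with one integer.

step 0: dur = L[0]=5 = 5
step 1: dur = max(L[1]=2, C[0]=5) = 5
step 2: dur = max(L[2]=4, C[1]=2) = 4
step 3: dur = max(L[3]=7, C[2]=3) = 7
step 4: dur = max(L[4]=8, C[3]=9) = 9
step 5: dur = max(L[5]=8, C[4]=8) = 8
step 6: dur = max(L[6]=5, C[5]=6) = 6
step 7: dur = max(L[7]=9, C[6]=8) = 9
step 8: dur = max(L[8]=4, C[7]=?) = C[7]  (unknown; binding)
step 9: dur = C[8]=4 = 4
sum of known step durations = 57
dur[8] = total - known = 63 - 57 = 6
C[7] is the binding max in step 8, so C[7] = dur[8] = 6

C[7] = 6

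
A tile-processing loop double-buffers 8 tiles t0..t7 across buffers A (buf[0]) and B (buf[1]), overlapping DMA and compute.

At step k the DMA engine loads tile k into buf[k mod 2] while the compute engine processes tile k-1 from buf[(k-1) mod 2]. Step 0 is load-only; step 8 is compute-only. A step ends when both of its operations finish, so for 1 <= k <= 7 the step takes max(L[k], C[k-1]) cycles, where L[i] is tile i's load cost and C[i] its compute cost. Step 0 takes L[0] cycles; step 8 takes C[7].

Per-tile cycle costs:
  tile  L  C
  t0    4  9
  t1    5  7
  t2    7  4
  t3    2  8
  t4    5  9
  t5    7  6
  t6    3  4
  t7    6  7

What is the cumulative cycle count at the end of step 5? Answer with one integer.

[0] DMA t0→A (4c) ∥ CU idle ⇒ 4c, clock 4
[1] DMA t1→B (5c) ∥ CU A:t0 (9c) ⇒ 9c, clock 13
[2] DMA t2→A (7c) ∥ CU B:t1 (7c) ⇒ 7c, clock 20
[3] DMA t3→B (2c) ∥ CU A:t2 (4c) ⇒ 4c, clock 24
[4] DMA t4→A (5c) ∥ CU B:t3 (8c) ⇒ 8c, clock 32
[5] DMA t5→B (7c) ∥ CU A:t4 (9c) ⇒ 9c, clock 41
[6] DMA t6→A (3c) ∥ CU B:t5 (6c) ⇒ 6c, clock 47
[7] DMA t7→B (6c) ∥ CU A:t6 (4c) ⇒ 6c, clock 53
[8] DMA idle ∥ CU B:t7 (7c) ⇒ 7c, clock 60

end_cycle[5] = 41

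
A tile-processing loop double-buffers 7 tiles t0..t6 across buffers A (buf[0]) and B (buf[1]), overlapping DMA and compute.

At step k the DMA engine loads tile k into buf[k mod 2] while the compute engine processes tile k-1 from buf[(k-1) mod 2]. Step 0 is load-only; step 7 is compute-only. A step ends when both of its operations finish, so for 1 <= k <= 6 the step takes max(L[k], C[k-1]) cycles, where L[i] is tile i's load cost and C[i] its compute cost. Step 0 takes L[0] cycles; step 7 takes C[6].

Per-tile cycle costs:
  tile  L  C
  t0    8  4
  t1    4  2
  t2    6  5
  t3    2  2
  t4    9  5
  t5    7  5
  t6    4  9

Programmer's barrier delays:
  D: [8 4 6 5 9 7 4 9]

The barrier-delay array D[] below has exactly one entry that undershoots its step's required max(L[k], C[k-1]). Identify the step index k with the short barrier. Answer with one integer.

hazard at step 6

step 0: need L[0]=8 = 8; D[0]=8 ok
step 1: need max(L[1]=4,C[0]=4) = 4; D[1]=4 ok
step 2: need max(L[2]=6,C[1]=2) = 6; D[2]=6 ok
step 3: need max(L[3]=2,C[2]=5) = 5; D[3]=5 ok
step 4: need max(L[4]=9,C[3]=2) = 9; D[4]=9 ok
step 5: need max(L[5]=7,C[4]=5) = 7; D[5]=7 ok
step 6: need max(L[6]=4,C[5]=5) = 5; D[6]=4 SHORT
step 7: need C[6]=9 = 9; D[7]=9 ok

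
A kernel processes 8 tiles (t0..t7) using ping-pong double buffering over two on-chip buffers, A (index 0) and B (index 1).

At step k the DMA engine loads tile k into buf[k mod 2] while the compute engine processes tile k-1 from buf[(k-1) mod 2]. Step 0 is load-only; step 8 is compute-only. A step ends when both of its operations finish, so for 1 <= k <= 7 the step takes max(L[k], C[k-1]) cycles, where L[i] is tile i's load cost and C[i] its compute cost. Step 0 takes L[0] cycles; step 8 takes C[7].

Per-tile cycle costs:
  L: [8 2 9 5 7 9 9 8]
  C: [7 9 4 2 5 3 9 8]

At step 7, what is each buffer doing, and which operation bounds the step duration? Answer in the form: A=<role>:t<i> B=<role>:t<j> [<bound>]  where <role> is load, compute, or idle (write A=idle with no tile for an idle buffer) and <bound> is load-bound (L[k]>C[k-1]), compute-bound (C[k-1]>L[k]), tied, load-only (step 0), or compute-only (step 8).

step 7: A=compute:t6 B=load:t7 [compute-bound]

[0] DMA t0→A (8c) ∥ CU idle ⇒ 8c, clock 8
[1] DMA t1→B (2c) ∥ CU A:t0 (7c) ⇒ 7c, clock 15
[2] DMA t2→A (9c) ∥ CU B:t1 (9c) ⇒ 9c, clock 24
[3] DMA t3→B (5c) ∥ CU A:t2 (4c) ⇒ 5c, clock 29
[4] DMA t4→A (7c) ∥ CU B:t3 (2c) ⇒ 7c, clock 36
[5] DMA t5→B (9c) ∥ CU A:t4 (5c) ⇒ 9c, clock 45
[6] DMA t6→A (9c) ∥ CU B:t5 (3c) ⇒ 9c, clock 54
[7] DMA t7→B (8c) ∥ CU A:t6 (9c) ⇒ 9c, clock 63
[8] DMA idle ∥ CU B:t7 (8c) ⇒ 8c, clock 71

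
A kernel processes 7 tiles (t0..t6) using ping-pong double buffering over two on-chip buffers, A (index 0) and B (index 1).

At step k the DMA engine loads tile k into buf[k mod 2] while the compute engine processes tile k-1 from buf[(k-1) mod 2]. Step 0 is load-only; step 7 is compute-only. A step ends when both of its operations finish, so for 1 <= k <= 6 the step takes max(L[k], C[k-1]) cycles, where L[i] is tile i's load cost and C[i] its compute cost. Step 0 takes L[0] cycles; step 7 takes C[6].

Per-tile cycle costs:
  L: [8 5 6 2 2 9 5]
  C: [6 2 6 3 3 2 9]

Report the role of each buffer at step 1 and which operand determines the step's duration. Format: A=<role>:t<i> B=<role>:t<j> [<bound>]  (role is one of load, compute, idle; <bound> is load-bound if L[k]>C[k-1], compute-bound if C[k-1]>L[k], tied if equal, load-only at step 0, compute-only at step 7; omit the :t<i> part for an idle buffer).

step 1: A=compute:t0 B=load:t1 [compute-bound]

step 0: L[0]=8 → dur=8, Σ=8 | A=load:t0 B=idle [load-only]
step 1: L[1]=5 C[0]=6 → dur=6, Σ=14 | A=compute:t0 B=load:t1 [compute-bound]
step 2: L[2]=6 C[1]=2 → dur=6, Σ=20 | A=load:t2 B=compute:t1 [load-bound]
step 3: L[3]=2 C[2]=6 → dur=6, Σ=26 | A=compute:t2 B=load:t3 [compute-bound]
step 4: L[4]=2 C[3]=3 → dur=3, Σ=29 | A=load:t4 B=compute:t3 [compute-bound]
step 5: L[5]=9 C[4]=3 → dur=9, Σ=38 | A=compute:t4 B=load:t5 [load-bound]
step 6: L[6]=5 C[5]=2 → dur=5, Σ=43 | A=load:t6 B=compute:t5 [load-bound]
step 7: C[6]=9 → dur=9, Σ=52 | A=compute:t6 B=idle [compute-only]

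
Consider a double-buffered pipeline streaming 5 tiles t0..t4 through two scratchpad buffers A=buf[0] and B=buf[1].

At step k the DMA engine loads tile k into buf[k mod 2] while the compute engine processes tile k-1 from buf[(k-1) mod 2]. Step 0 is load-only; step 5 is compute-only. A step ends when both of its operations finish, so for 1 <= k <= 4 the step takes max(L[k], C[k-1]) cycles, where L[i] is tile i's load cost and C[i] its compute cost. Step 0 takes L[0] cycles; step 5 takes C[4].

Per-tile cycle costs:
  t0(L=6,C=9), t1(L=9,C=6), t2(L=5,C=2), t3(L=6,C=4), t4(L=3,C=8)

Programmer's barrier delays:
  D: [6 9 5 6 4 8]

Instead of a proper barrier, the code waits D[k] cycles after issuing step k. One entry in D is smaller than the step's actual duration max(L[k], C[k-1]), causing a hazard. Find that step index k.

[0] required=L[0]=6=6 vs D=6 ok
[1] required=max(L[1]=9,C[0]=9)=9 vs D=9 ok
[2] required=max(L[2]=5,C[1]=6)=6 vs D=5 SHORT
[3] required=max(L[3]=6,C[2]=2)=6 vs D=6 ok
[4] required=max(L[4]=3,C[3]=4)=4 vs D=4 ok
[5] required=C[4]=8=8 vs D=8 ok

hazard at step 2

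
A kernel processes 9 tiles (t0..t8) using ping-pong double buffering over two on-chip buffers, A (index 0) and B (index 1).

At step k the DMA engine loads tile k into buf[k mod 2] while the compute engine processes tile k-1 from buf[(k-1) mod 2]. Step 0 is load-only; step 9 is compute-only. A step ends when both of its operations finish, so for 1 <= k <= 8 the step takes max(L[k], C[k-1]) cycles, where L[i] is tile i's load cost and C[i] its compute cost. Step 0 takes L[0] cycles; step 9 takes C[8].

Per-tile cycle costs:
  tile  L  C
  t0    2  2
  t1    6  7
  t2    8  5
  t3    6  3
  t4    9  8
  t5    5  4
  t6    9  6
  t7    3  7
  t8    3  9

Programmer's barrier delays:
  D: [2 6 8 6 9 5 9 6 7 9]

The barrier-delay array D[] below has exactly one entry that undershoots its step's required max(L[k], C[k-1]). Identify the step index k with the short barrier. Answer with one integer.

hazard at step 5

k=0 barrier L[0]=2→2c, D[0]=2 ok
k=1 barrier max(L[1]=6,C[0]=2)→6c, D[1]=6 ok
k=2 barrier max(L[2]=8,C[1]=7)→8c, D[2]=8 ok
k=3 barrier max(L[3]=6,C[2]=5)→6c, D[3]=6 ok
k=4 barrier max(L[4]=9,C[3]=3)→9c, D[4]=9 ok
k=5 barrier max(L[5]=5,C[4]=8)→8c, D[5]=5 SHORT
k=6 barrier max(L[6]=9,C[5]=4)→9c, D[6]=9 ok
k=7 barrier max(L[7]=3,C[6]=6)→6c, D[7]=6 ok
k=8 barrier max(L[8]=3,C[7]=7)→7c, D[8]=7 ok
k=9 barrier C[8]=9→9c, D[9]=9 ok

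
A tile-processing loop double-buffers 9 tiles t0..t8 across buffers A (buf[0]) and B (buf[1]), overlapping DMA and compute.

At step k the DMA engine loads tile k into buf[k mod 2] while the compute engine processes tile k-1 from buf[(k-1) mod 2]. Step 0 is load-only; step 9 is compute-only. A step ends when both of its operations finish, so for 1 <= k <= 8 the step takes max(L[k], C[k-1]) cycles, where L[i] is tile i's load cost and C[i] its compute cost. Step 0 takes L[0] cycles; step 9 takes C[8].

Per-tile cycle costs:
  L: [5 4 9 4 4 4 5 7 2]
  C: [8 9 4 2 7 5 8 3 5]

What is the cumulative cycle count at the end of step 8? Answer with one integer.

step 0: L[0]=5 → dur=5, Σ=5 | A=load:t0 B=idle [load-only]
step 1: L[1]=4 C[0]=8 → dur=8, Σ=13 | A=compute:t0 B=load:t1 [compute-bound]
step 2: L[2]=9 C[1]=9 → dur=9, Σ=22 | A=load:t2 B=compute:t1 [tied]
step 3: L[3]=4 C[2]=4 → dur=4, Σ=26 | A=compute:t2 B=load:t3 [tied]
step 4: L[4]=4 C[3]=2 → dur=4, Σ=30 | A=load:t4 B=compute:t3 [load-bound]
step 5: L[5]=4 C[4]=7 → dur=7, Σ=37 | A=compute:t4 B=load:t5 [compute-bound]
step 6: L[6]=5 C[5]=5 → dur=5, Σ=42 | A=load:t6 B=compute:t5 [tied]
step 7: L[7]=7 C[6]=8 → dur=8, Σ=50 | A=compute:t6 B=load:t7 [compute-bound]
step 8: L[8]=2 C[7]=3 → dur=3, Σ=53 | A=load:t8 B=compute:t7 [compute-bound]
step 9: C[8]=5 → dur=5, Σ=58 | A=compute:t8 B=idle [compute-only]

end_cycle[8] = 53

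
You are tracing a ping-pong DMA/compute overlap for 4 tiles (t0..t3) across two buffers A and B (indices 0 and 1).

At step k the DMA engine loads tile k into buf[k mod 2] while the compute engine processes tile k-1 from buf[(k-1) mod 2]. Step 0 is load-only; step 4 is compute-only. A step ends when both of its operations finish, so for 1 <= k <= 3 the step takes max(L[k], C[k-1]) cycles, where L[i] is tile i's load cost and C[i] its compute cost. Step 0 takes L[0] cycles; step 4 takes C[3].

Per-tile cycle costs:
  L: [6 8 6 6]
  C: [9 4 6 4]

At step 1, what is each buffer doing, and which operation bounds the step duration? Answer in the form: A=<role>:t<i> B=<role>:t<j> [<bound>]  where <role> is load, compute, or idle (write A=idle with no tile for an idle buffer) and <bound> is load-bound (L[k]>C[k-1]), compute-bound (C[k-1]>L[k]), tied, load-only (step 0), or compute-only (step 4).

step 1: A=compute:t0 B=load:t1 [compute-bound]

  0. 6=6c; end=6; A:t0 B:-
  1. max(8,9)=9c; end=15; A:t0 B:t1
  2. max(6,4)=6c; end=21; A:t2 B:t1
  3. max(6,6)=6c; end=27; A:t2 B:t3
  4. 4=4c; end=31; A:t2 B:t3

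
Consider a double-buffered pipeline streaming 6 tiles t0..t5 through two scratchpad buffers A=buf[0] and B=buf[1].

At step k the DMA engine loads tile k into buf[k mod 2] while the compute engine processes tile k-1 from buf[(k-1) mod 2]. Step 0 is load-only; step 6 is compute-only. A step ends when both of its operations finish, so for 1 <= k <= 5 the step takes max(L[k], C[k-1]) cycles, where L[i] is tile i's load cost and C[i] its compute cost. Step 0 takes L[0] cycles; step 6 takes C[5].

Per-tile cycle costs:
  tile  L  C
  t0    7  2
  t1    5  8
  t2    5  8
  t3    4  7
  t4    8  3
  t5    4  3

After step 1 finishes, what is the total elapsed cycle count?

k=0 load=t0/7c comp=- wait=7 total=7
k=1 load=t1/5c comp=t0/2c wait=5 total=12
k=2 load=t2/5c comp=t1/8c wait=8 total=20
k=3 load=t3/4c comp=t2/8c wait=8 total=28
k=4 load=t4/8c comp=t3/7c wait=8 total=36
k=5 load=t5/4c comp=t4/3c wait=4 total=40
k=6 load=- comp=t5/3c wait=3 total=43

end_cycle[1] = 12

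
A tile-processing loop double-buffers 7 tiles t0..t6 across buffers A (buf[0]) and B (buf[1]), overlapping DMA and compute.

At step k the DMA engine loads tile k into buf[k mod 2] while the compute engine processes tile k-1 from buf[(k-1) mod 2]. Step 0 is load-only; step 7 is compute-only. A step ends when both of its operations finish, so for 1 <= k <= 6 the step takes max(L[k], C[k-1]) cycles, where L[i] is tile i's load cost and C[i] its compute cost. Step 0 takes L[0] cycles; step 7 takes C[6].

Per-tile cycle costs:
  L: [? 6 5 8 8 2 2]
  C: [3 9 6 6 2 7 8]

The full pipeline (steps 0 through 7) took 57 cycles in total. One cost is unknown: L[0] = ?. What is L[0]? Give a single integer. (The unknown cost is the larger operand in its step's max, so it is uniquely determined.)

step 0: dur = L[0]=? = L[0]  (unknown; binding)
step 1: dur = max(L[1]=6, C[0]=3) = 6
step 2: dur = max(L[2]=5, C[1]=9) = 9
step 3: dur = max(L[3]=8, C[2]=6) = 8
step 4: dur = max(L[4]=8, C[3]=6) = 8
step 5: dur = max(L[5]=2, C[4]=2) = 2
step 6: dur = max(L[6]=2, C[5]=7) = 7
step 7: dur = C[6]=8 = 8
sum of known step durations = 48
dur[0] = total - known = 57 - 48 = 9
L[0] is the binding max in step 0, so L[0] = dur[0] = 9

L[0] = 9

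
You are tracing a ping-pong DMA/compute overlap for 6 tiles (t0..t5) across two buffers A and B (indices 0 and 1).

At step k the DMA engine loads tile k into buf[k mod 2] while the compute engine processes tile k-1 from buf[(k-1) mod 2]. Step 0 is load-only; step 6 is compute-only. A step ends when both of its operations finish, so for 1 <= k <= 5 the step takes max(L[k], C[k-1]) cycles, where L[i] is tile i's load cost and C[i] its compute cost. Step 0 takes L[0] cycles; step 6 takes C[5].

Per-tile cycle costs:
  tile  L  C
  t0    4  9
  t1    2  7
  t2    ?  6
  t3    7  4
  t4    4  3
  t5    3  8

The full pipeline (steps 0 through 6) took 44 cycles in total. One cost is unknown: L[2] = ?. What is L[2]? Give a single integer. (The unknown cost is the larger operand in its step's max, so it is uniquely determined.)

L[2] = 9

step 0: dur = L[0]=4 = 4
step 1: dur = max(L[1]=2, C[0]=9) = 9
step 2: dur = max(L[2]=?, C[1]=7) = L[2]  (unknown; binding)
step 3: dur = max(L[3]=7, C[2]=6) = 7
step 4: dur = max(L[4]=4, C[3]=4) = 4
step 5: dur = max(L[5]=3, C[4]=3) = 3
step 6: dur = C[5]=8 = 8
sum of known step durations = 35
dur[2] = total - known = 44 - 35 = 9
L[2] is the binding max in step 2, so L[2] = dur[2] = 9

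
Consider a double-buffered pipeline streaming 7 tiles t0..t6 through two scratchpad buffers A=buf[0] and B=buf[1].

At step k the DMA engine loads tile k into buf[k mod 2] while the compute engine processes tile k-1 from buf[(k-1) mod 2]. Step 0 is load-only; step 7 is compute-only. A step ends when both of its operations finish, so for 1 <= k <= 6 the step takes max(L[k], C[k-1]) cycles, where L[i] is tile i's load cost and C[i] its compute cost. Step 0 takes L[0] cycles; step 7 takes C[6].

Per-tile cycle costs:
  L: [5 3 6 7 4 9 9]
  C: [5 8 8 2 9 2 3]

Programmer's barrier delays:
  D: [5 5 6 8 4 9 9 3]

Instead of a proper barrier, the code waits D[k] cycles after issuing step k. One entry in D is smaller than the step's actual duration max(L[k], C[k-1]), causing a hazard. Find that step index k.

step 0: need L[0]=5 = 5; D[0]=5 ok
step 1: need max(L[1]=3,C[0]=5) = 5; D[1]=5 ok
step 2: need max(L[2]=6,C[1]=8) = 8; D[2]=6 SHORT
step 3: need max(L[3]=7,C[2]=8) = 8; D[3]=8 ok
step 4: need max(L[4]=4,C[3]=2) = 4; D[4]=4 ok
step 5: need max(L[5]=9,C[4]=9) = 9; D[5]=9 ok
step 6: need max(L[6]=9,C[5]=2) = 9; D[6]=9 ok
step 7: need C[6]=3 = 3; D[7]=3 ok

hazard at step 2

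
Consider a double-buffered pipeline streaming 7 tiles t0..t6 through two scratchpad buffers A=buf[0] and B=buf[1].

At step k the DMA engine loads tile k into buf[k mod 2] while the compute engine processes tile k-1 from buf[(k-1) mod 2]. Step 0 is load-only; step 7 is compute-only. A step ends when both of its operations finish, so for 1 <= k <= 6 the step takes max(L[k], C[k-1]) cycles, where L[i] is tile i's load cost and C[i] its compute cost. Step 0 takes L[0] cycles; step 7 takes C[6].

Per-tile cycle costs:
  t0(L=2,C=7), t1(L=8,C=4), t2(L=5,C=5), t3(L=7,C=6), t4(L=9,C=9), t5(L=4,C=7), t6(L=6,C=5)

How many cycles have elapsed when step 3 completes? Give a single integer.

end_cycle[3] = 22

step 0: L[0]=2 → dur=2, Σ=2 | A=load:t0 B=idle [load-only]
step 1: L[1]=8 C[0]=7 → dur=8, Σ=10 | A=compute:t0 B=load:t1 [load-bound]
step 2: L[2]=5 C[1]=4 → dur=5, Σ=15 | A=load:t2 B=compute:t1 [load-bound]
step 3: L[3]=7 C[2]=5 → dur=7, Σ=22 | A=compute:t2 B=load:t3 [load-bound]
step 4: L[4]=9 C[3]=6 → dur=9, Σ=31 | A=load:t4 B=compute:t3 [load-bound]
step 5: L[5]=4 C[4]=9 → dur=9, Σ=40 | A=compute:t4 B=load:t5 [compute-bound]
step 6: L[6]=6 C[5]=7 → dur=7, Σ=47 | A=load:t6 B=compute:t5 [compute-bound]
step 7: C[6]=5 → dur=5, Σ=52 | A=compute:t6 B=idle [compute-only]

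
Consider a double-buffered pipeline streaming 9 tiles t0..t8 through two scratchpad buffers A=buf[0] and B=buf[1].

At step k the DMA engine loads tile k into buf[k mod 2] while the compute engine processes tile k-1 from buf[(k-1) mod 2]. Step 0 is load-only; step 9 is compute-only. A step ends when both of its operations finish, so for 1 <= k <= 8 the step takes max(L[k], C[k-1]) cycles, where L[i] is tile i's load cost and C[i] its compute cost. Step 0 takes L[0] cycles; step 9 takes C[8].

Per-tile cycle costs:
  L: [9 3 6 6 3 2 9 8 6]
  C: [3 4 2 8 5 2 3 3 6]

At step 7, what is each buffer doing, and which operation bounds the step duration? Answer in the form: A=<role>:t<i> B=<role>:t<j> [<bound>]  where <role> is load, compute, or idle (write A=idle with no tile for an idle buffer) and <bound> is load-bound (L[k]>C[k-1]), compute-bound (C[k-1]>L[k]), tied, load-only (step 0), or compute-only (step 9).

step 7: A=compute:t6 B=load:t7 [load-bound]

[0] DMA t0→A (9c) ∥ CU idle ⇒ 9c, clock 9
[1] DMA t1→B (3c) ∥ CU A:t0 (3c) ⇒ 3c, clock 12
[2] DMA t2→A (6c) ∥ CU B:t1 (4c) ⇒ 6c, clock 18
[3] DMA t3→B (6c) ∥ CU A:t2 (2c) ⇒ 6c, clock 24
[4] DMA t4→A (3c) ∥ CU B:t3 (8c) ⇒ 8c, clock 32
[5] DMA t5→B (2c) ∥ CU A:t4 (5c) ⇒ 5c, clock 37
[6] DMA t6→A (9c) ∥ CU B:t5 (2c) ⇒ 9c, clock 46
[7] DMA t7→B (8c) ∥ CU A:t6 (3c) ⇒ 8c, clock 54
[8] DMA t8→A (6c) ∥ CU B:t7 (3c) ⇒ 6c, clock 60
[9] DMA idle ∥ CU A:t8 (6c) ⇒ 6c, clock 66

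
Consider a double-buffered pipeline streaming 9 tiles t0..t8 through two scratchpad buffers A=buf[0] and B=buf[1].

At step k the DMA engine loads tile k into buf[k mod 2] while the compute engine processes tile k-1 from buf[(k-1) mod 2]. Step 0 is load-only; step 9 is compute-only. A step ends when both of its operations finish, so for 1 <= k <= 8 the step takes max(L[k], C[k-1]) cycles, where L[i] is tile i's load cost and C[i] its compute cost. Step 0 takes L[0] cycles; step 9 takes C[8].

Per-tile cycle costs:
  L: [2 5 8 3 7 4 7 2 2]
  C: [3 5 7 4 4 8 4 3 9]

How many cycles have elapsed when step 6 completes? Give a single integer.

end_cycle[6] = 41

step 0: L[0]=2 → dur=2, Σ=2 | A=load:t0 B=idle [load-only]
step 1: L[1]=5 C[0]=3 → dur=5, Σ=7 | A=compute:t0 B=load:t1 [load-bound]
step 2: L[2]=8 C[1]=5 → dur=8, Σ=15 | A=load:t2 B=compute:t1 [load-bound]
step 3: L[3]=3 C[2]=7 → dur=7, Σ=22 | A=compute:t2 B=load:t3 [compute-bound]
step 4: L[4]=7 C[3]=4 → dur=7, Σ=29 | A=load:t4 B=compute:t3 [load-bound]
step 5: L[5]=4 C[4]=4 → dur=4, Σ=33 | A=compute:t4 B=load:t5 [tied]
step 6: L[6]=7 C[5]=8 → dur=8, Σ=41 | A=load:t6 B=compute:t5 [compute-bound]
step 7: L[7]=2 C[6]=4 → dur=4, Σ=45 | A=compute:t6 B=load:t7 [compute-bound]
step 8: L[8]=2 C[7]=3 → dur=3, Σ=48 | A=load:t8 B=compute:t7 [compute-bound]
step 9: C[8]=9 → dur=9, Σ=57 | A=compute:t8 B=idle [compute-only]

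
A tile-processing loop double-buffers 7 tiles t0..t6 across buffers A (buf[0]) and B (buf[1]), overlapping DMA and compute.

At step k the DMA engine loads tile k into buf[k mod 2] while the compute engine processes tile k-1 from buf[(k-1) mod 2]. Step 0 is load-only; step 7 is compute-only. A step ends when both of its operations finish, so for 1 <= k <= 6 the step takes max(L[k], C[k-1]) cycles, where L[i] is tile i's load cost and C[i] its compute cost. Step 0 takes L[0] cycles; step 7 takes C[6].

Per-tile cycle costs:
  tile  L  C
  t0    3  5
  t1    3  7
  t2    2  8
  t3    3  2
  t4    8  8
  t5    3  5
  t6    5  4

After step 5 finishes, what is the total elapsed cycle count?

end_cycle[5] = 39

  0. 3=3c; end=3; A:t0 B:-
  1. max(3,5)=5c; end=8; A:t0 B:t1
  2. max(2,7)=7c; end=15; A:t2 B:t1
  3. max(3,8)=8c; end=23; A:t2 B:t3
  4. max(8,2)=8c; end=31; A:t4 B:t3
  5. max(3,8)=8c; end=39; A:t4 B:t5
  6. max(5,5)=5c; end=44; A:t6 B:t5
  7. 4=4c; end=48; A:t6 B:t5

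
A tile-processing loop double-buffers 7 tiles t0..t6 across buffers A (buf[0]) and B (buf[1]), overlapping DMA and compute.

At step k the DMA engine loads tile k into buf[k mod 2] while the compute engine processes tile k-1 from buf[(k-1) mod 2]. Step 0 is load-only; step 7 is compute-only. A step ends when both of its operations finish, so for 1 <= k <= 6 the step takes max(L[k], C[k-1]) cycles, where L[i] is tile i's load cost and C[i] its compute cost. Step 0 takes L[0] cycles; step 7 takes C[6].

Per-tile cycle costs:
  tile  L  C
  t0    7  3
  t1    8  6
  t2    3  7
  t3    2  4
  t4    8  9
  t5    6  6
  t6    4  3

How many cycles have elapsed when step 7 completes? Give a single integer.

step 0: L[0]=7 → dur=7, Σ=7 | A=load:t0 B=idle [load-only]
step 1: L[1]=8 C[0]=3 → dur=8, Σ=15 | A=compute:t0 B=load:t1 [load-bound]
step 2: L[2]=3 C[1]=6 → dur=6, Σ=21 | A=load:t2 B=compute:t1 [compute-bound]
step 3: L[3]=2 C[2]=7 → dur=7, Σ=28 | A=compute:t2 B=load:t3 [compute-bound]
step 4: L[4]=8 C[3]=4 → dur=8, Σ=36 | A=load:t4 B=compute:t3 [load-bound]
step 5: L[5]=6 C[4]=9 → dur=9, Σ=45 | A=compute:t4 B=load:t5 [compute-bound]
step 6: L[6]=4 C[5]=6 → dur=6, Σ=51 | A=load:t6 B=compute:t5 [compute-bound]
step 7: C[6]=3 → dur=3, Σ=54 | A=compute:t6 B=idle [compute-only]

end_cycle[7] = 54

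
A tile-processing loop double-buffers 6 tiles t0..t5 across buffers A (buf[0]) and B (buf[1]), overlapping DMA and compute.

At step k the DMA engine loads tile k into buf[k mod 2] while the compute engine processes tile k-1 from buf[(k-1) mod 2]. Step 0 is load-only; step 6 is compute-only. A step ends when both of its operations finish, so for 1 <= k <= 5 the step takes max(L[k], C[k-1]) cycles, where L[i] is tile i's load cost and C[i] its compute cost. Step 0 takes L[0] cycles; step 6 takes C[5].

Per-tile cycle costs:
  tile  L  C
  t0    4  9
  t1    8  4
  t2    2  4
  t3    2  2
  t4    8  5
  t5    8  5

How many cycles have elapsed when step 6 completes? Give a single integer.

end_cycle[6] = 42

step 0: L[0]=4 → dur=4, Σ=4 | A=load:t0 B=idle [load-only]
step 1: L[1]=8 C[0]=9 → dur=9, Σ=13 | A=compute:t0 B=load:t1 [compute-bound]
step 2: L[2]=2 C[1]=4 → dur=4, Σ=17 | A=load:t2 B=compute:t1 [compute-bound]
step 3: L[3]=2 C[2]=4 → dur=4, Σ=21 | A=compute:t2 B=load:t3 [compute-bound]
step 4: L[4]=8 C[3]=2 → dur=8, Σ=29 | A=load:t4 B=compute:t3 [load-bound]
step 5: L[5]=8 C[4]=5 → dur=8, Σ=37 | A=compute:t4 B=load:t5 [load-bound]
step 6: C[5]=5 → dur=5, Σ=42 | A=idle B=compute:t5 [compute-only]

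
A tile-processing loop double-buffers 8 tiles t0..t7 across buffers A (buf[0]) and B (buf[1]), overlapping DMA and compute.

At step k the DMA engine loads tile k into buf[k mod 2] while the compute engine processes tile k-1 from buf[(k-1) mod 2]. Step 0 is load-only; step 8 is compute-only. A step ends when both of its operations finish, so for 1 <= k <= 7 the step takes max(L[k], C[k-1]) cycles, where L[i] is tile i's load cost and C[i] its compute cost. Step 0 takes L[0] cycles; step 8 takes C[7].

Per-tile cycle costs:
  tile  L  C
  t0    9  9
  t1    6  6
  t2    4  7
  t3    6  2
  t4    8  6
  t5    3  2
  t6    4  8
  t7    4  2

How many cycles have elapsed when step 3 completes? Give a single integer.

end_cycle[3] = 31

step 0: L[0]=9 → dur=9, Σ=9 | A=load:t0 B=idle [load-only]
step 1: L[1]=6 C[0]=9 → dur=9, Σ=18 | A=compute:t0 B=load:t1 [compute-bound]
step 2: L[2]=4 C[1]=6 → dur=6, Σ=24 | A=load:t2 B=compute:t1 [compute-bound]
step 3: L[3]=6 C[2]=7 → dur=7, Σ=31 | A=compute:t2 B=load:t3 [compute-bound]
step 4: L[4]=8 C[3]=2 → dur=8, Σ=39 | A=load:t4 B=compute:t3 [load-bound]
step 5: L[5]=3 C[4]=6 → dur=6, Σ=45 | A=compute:t4 B=load:t5 [compute-bound]
step 6: L[6]=4 C[5]=2 → dur=4, Σ=49 | A=load:t6 B=compute:t5 [load-bound]
step 7: L[7]=4 C[6]=8 → dur=8, Σ=57 | A=compute:t6 B=load:t7 [compute-bound]
step 8: C[7]=2 → dur=2, Σ=59 | A=idle B=compute:t7 [compute-only]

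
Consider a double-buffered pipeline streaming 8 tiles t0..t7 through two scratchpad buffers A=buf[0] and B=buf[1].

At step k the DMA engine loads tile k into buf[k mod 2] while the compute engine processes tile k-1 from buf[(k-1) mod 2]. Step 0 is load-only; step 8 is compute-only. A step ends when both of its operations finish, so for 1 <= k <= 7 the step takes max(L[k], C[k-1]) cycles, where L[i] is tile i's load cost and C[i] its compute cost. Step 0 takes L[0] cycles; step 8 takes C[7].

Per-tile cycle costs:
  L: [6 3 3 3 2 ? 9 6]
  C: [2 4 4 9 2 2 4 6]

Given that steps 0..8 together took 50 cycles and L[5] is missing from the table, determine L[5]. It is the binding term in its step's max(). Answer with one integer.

step 0 → dur = L[0]=6 = 6
step 1 → dur = max(L[1]=3, C[0]=2) = 3
step 2 → dur = max(L[2]=3, C[1]=4) = 4
step 3 → dur = max(L[3]=3, C[2]=4) = 4
step 4 → dur = max(L[4]=2, C[3]=9) = 9
step 5 → dur = max(L[5]=?, C[4]=2) = L[5]  (unknown; binding)
step 6 → dur = max(L[6]=9, C[5]=2) = 9
step 7 → dur = max(L[7]=6, C[6]=4) = 6
step 8 → dur = C[7]=6 = 6
sum of known step durations = 47
dur[5] = total - known = 50 - 47 = 3
L[5] is the binding max in step 5, so L[5] = dur[5] = 3

L[5] = 3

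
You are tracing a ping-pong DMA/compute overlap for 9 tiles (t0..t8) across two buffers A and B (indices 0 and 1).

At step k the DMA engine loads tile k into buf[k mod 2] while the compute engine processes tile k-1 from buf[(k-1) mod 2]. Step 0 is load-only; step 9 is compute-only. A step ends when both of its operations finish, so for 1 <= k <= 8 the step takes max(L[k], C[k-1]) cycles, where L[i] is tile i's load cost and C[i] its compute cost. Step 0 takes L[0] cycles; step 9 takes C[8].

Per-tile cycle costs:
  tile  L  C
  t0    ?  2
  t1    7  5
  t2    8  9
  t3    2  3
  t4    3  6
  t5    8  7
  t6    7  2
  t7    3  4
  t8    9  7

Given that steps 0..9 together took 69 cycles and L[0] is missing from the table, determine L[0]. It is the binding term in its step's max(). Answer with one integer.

step 0: dur = L[0]=? = L[0]  (unknown; binding)
step 1: dur = max(L[1]=7, C[0]=2) = 7
step 2: dur = max(L[2]=8, C[1]=5) = 8
step 3: dur = max(L[3]=2, C[2]=9) = 9
step 4: dur = max(L[4]=3, C[3]=3) = 3
step 5: dur = max(L[5]=8, C[4]=6) = 8
step 6: dur = max(L[6]=7, C[5]=7) = 7
step 7: dur = max(L[7]=3, C[6]=2) = 3
step 8: dur = max(L[8]=9, C[7]=4) = 9
step 9: dur = C[8]=7 = 7
sum of known step durations = 61
dur[0] = total - known = 69 - 61 = 8
L[0] is the binding max in step 0, so L[0] = dur[0] = 8

L[0] = 8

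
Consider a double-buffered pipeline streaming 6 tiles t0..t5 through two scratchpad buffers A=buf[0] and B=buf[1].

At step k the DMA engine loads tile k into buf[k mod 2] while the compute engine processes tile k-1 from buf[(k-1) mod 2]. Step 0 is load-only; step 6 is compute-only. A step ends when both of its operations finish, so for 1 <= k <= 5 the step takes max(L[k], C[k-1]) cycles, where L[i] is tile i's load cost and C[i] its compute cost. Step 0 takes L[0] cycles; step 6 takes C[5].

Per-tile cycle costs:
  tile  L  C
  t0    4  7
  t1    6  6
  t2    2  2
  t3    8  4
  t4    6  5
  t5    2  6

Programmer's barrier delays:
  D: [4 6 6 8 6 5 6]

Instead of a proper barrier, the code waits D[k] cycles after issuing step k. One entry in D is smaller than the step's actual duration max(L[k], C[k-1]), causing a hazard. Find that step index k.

[0] required=L[0]=4=4 vs D=4 ok
[1] required=max(L[1]=6,C[0]=7)=7 vs D=6 SHORT
[2] required=max(L[2]=2,C[1]=6)=6 vs D=6 ok
[3] required=max(L[3]=8,C[2]=2)=8 vs D=8 ok
[4] required=max(L[4]=6,C[3]=4)=6 vs D=6 ok
[5] required=max(L[5]=2,C[4]=5)=5 vs D=5 ok
[6] required=C[5]=6=6 vs D=6 ok

hazard at step 1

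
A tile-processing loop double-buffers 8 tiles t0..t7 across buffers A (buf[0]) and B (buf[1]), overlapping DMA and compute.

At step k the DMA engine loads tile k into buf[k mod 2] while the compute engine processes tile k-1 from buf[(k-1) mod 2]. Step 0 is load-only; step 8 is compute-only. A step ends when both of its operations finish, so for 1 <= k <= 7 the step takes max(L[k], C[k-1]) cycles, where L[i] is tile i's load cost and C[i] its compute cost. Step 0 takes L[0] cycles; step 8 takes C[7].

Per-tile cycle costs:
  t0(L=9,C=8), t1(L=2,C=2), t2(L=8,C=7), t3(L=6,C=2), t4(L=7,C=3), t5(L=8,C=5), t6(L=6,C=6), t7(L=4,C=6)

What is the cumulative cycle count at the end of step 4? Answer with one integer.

[0] DMA t0→A (9c) ∥ CU idle ⇒ 9c, clock 9
[1] DMA t1→B (2c) ∥ CU A:t0 (8c) ⇒ 8c, clock 17
[2] DMA t2→A (8c) ∥ CU B:t1 (2c) ⇒ 8c, clock 25
[3] DMA t3→B (6c) ∥ CU A:t2 (7c) ⇒ 7c, clock 32
[4] DMA t4→A (7c) ∥ CU B:t3 (2c) ⇒ 7c, clock 39
[5] DMA t5→B (8c) ∥ CU A:t4 (3c) ⇒ 8c, clock 47
[6] DMA t6→A (6c) ∥ CU B:t5 (5c) ⇒ 6c, clock 53
[7] DMA t7→B (4c) ∥ CU A:t6 (6c) ⇒ 6c, clock 59
[8] DMA idle ∥ CU B:t7 (6c) ⇒ 6c, clock 65

end_cycle[4] = 39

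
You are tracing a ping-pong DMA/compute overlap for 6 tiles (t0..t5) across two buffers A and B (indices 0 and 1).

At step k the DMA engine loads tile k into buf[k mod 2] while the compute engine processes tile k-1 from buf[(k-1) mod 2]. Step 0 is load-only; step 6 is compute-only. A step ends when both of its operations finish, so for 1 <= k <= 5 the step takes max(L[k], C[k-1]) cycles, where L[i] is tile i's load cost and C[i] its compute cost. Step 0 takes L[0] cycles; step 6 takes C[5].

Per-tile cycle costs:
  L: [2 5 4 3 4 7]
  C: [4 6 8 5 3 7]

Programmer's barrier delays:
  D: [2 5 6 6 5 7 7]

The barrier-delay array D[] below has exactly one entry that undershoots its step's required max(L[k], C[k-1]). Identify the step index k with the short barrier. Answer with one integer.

hazard at step 3

step 0: need L[0]=2 = 2; D[0]=2 ok
step 1: need max(L[1]=5,C[0]=4) = 5; D[1]=5 ok
step 2: need max(L[2]=4,C[1]=6) = 6; D[2]=6 ok
step 3: need max(L[3]=3,C[2]=8) = 8; D[3]=6 SHORT
step 4: need max(L[4]=4,C[3]=5) = 5; D[4]=5 ok
step 5: need max(L[5]=7,C[4]=3) = 7; D[5]=7 ok
step 6: need C[5]=7 = 7; D[6]=7 ok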